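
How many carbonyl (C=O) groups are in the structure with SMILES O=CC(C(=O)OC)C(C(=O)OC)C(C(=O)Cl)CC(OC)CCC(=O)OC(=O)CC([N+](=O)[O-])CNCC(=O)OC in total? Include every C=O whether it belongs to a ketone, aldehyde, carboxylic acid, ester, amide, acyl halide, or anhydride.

7

OHC: aldehyde, 1 C=O (running total 1).
CH(COOCH3): ester, 1 C=O (running total 2).
CH(COOCH3): ester, 1 C=O (running total 3).
CH(COCl): acyl halide, 1 C=O (running total 4).
CH2CO-O-COCH2: anhydride, 2 C=O (running total 6).
COOCH3: ester, 1 C=O (running total 7).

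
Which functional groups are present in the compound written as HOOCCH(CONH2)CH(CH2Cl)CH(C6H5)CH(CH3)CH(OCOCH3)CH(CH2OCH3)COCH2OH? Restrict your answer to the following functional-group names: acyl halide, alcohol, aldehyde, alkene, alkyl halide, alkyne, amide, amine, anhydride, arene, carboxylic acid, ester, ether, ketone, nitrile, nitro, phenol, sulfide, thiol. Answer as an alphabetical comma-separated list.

Working along the chain:
  HOOC: –COOH: carbonyl C bonded to –OH and C → carboxylic acid (the –OH is not a separate alcohol).
  CH(CONH2): pendant –CONH2: carbonyl C bonded to C and N → amide.
  CH(CH2Cl): pendant –CH2X: halogen on sp³ carbon → alkyl halide.
  CH(C6H5): pendant –C6H5: benzene ring → arene.
  CH(OCOCH3): pendant –OC(=O)CH3: an acyloxy group → ester.
  CH(CH2OCH3): pendant –CH2OCH3: C–O–C linkage → ether.
  CO: –C(=O)– with carbon on both sides → ketone.
  CH2OH: –OH on an sp³ carbon → alcohol.

alcohol, alkyl halide, amide, arene, carboxylic acid, ester, ether, ketone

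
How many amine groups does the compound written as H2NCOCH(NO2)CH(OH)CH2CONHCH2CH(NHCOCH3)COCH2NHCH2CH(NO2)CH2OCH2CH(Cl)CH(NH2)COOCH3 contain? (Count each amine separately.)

–C(=O)NH2: carbonyl C bonded to C and to N → amide (the N is not a separate amine).
–NO2 on an sp³ carbon → nitro (the N=O is not a carbonyl).
–OH on an sp³ carbon → alcohol (secondary).
–C(=O)–N– linkage → amide (the N is not an amine).
pendant –NHC(=O)CH3: N bonded to a carbonyl → amide (not amine).
–C(=O)– with carbon on both sides → ketone.
C–N–C with sp³ carbons and no adjacent C=O → amine (secondary).
–NO2 on an sp³ carbon → nitro (the N=O is not a carbonyl).
C–O–C with sp³ carbons on both sides and no adjacent C=O → ether.
halogen on an sp³ carbon → alkyl halide.
–NH2 on an sp³ carbon with no adjacent C=O → amine.
–C(=O)OCH3: carbonyl C bonded to C and to –OCH3 → ester (not ketone + ether).
Amine appears at: CH2NHCH2, CH(NH2) → 2.

2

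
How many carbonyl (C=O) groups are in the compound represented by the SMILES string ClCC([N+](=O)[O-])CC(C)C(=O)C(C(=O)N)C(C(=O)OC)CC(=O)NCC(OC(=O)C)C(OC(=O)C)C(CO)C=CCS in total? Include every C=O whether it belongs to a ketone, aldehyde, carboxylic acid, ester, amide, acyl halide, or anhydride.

6

CO: ketone, 1 C=O (running total 1).
CH(CONH2): amide, 1 C=O (running total 2).
CH(COOCH3): ester, 1 C=O (running total 3).
CH2CONHCH2: amide, 1 C=O (running total 4).
CH(OCOCH3): ester, 1 C=O (running total 5).
CH(OCOCH3): ester, 1 C=O (running total 6).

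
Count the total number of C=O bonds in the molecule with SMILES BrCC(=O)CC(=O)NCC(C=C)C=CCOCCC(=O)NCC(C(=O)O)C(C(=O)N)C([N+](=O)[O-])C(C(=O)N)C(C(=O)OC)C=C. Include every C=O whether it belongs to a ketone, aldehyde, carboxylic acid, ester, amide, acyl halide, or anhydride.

CO: ketone, 1 C=O (running total 1).
CH2CONHCH2: amide, 1 C=O (running total 2).
CH2CONHCH2: amide, 1 C=O (running total 3).
CH(COOH): carboxylic acid, 1 C=O (running total 4).
CH(CONH2): amide, 1 C=O (running total 5).
CH(CONH2): amide, 1 C=O (running total 6).
CH(COOCH3): ester, 1 C=O (running total 7).

7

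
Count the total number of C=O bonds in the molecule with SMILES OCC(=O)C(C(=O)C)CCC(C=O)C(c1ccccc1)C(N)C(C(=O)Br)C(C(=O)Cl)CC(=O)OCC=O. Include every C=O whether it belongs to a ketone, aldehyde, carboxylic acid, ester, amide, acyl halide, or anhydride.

CO: ketone, 1 C=O (running total 1).
CH(COCH3): ketone, 1 C=O (running total 2).
CH(CHO): aldehyde, 1 C=O (running total 3).
CH(COBr): acyl halide, 1 C=O (running total 4).
CH(COCl): acyl halide, 1 C=O (running total 5).
CH2COOCH2: ester, 1 C=O (running total 6).
CHO: aldehyde, 1 C=O (running total 7).

7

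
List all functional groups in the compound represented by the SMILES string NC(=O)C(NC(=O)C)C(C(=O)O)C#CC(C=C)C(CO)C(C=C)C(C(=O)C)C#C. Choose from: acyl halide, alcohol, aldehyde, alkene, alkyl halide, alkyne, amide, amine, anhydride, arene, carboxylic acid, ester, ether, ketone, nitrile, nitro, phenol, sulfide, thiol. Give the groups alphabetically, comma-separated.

Taking each segment in turn:
  H2NCO: –C(=O)NH2: carbonyl C bonded to C and to N → amide (the N is not a separate amine).
  CH(NHCOCH3): pendant –NHC(=O)CH3: N bonded to a carbonyl → amide (not amine).
  CH(COOH): pendant –COOH: carbonyl C bonded to C and –OH → carboxylic acid.
  C≡C: C≡C triple bond → alkyne.
  CH(CH=CH2): pendant –CH=CH2: C=C double bond → alkene.
  CH(CH2OH): pendant –CH2OH on an sp³ backbone C → alcohol.
  CH(CH=CH2): pendant –CH=CH2: C=C double bond → alkene.
  CH(COCH3): pendant –COCH3: carbonyl C bonded to two carbons → ketone.
  C≡CH: C≡C triple bond → alkyne.

alcohol, alkene, alkyne, amide, carboxylic acid, ketone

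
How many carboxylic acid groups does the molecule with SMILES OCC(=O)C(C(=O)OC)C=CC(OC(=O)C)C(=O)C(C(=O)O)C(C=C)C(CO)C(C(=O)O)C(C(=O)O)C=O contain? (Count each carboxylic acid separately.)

3

Working along the chain:
  HOCH2: HO– on an sp³ carbon → alcohol.
  CO: –C(=O)– with carbon on both sides → ketone.
  CH(COOCH3): pendant –COOCH3: carbonyl C bonded to C and –OCH3 → ester.
  CH=CH: C=C double bond → alkene.
  CH(OCOCH3): pendant –OC(=O)CH3: an acyloxy group → ester.
  CO: –C(=O)– with carbon on both sides → ketone.
  CH(COOH): pendant –COOH: carbonyl C bonded to C and –OH → carboxylic acid.
  CH(CH=CH2): pendant –CH=CH2: C=C double bond → alkene.
  CH(CH2OH): pendant –CH2OH on an sp³ backbone C → alcohol.
  CH(COOH): pendant –COOH: carbonyl C bonded to C and –OH → carboxylic acid.
  CH(COOH): pendant –COOH: carbonyl C bonded to C and –OH → carboxylic acid.
  CHO: terminal –CHO: carbonyl C bonded to H and C → aldehyde.
Carboxylic acid appears at: CH(COOH), CH(COOH), CH(COOH) → 3.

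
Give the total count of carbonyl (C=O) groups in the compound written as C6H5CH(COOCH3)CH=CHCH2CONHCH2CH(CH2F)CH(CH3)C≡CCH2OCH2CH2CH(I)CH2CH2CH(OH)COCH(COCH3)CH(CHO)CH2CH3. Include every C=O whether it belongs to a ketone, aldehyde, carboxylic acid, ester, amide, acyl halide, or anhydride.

5

CH(COOCH3): ester, 1 C=O (running total 1).
CH2CONHCH2: amide, 1 C=O (running total 2).
CO: ketone, 1 C=O (running total 3).
CH(COCH3): ketone, 1 C=O (running total 4).
CH(CHO): aldehyde, 1 C=O (running total 5).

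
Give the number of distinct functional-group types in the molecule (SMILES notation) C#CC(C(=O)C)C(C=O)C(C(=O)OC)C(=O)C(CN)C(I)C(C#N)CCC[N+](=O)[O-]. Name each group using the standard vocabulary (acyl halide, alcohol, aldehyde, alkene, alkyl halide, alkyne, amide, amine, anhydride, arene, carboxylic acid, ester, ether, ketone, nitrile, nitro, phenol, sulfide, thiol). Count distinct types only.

C≡C triple bond → alkyne.
pendant –COCH3: carbonyl C bonded to two carbons → ketone.
pendant –CHO: carbonyl C bonded to C and H → aldehyde.
pendant –COOCH3: carbonyl C bonded to C and –OCH3 → ester.
–C(=O)– with carbon on both sides → ketone.
pendant –CH2NH2: N on sp³ C, no adjacent C=O → amine.
halogen on an sp³ carbon → alkyl halide.
pendant –C≡N: nitrile.
–NO2 on carbon → nitro group.
Distinct types present: aldehyde, alkyl halide, alkyne, amine, ester, ketone, nitrile, nitro.

8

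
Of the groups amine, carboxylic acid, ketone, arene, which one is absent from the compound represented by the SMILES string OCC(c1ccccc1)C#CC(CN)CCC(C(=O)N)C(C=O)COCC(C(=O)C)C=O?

ketone: present (CH(COCH3) — pendant –COCH3: carbonyl C bonded to two carbons → ketone).
arene: present (CH(C6H5) — pendant –C6H5: benzene ring → arene).
amine: present (CH(CH2NH2) — pendant –CH2NH2: N on sp³ C, no adjacent C=O → amine).
carboxylic acid: absent. In CH(CONH2), the carbonyl is bonded to nitrogen, not to –OH; that is an amide.

carboxylic acid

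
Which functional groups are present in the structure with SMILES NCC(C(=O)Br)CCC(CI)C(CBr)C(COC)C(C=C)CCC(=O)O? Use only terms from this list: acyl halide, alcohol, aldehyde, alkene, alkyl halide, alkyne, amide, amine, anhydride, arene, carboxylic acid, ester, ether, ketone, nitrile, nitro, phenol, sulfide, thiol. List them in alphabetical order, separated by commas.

acyl halide, alkene, alkyl halide, amine, carboxylic acid, ether

–NH2 on an sp³ carbon with no adjacent C=O → amine.
pendant –C(=O)X: carbonyl C bonded to C and halogen → acyl halide.
pendant –CH2X: halogen on sp³ carbon → alkyl halide.
pendant –CH2X: halogen on sp³ carbon → alkyl halide.
pendant –CH2OCH3: C–O–C linkage → ether.
pendant –CH=CH2: C=C double bond → alkene.
–COOH: carbonyl C bonded to –OH and C → carboxylic acid (the –OH is not a separate alcohol).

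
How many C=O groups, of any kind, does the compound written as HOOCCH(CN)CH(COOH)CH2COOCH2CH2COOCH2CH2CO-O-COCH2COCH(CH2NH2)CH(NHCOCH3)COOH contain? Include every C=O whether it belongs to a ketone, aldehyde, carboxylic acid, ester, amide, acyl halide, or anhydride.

9

HOOC: carboxylic acid, 1 C=O (running total 1).
CH(COOH): carboxylic acid, 1 C=O (running total 2).
CH2COOCH2: ester, 1 C=O (running total 3).
CH2COOCH2: ester, 1 C=O (running total 4).
CH2CO-O-COCH2: anhydride, 2 C=O (running total 6).
CO: ketone, 1 C=O (running total 7).
CH(NHCOCH3): amide, 1 C=O (running total 8).
COOH: carboxylic acid, 1 C=O (running total 9).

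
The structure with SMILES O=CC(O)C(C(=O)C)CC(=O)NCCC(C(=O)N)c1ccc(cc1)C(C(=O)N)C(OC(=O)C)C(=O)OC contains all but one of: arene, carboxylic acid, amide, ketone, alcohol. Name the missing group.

carboxylic acid

ketone: present (CH(COCH3) — pendant –COCH3: carbonyl C bonded to two carbons → ketone).
amide: present (CH2CONHCH2 — –C(=O)–N– linkage → amide (the N is not an amine)).
alcohol: present (CH(OH) — –OH on an sp³ carbon → alcohol (secondary)).
arene: present (C6H4 — para-disubstituted benzene ring → arene).
carboxylic acid: absent. In each of CH(OCOCH3) and COOCH3, the acyl oxygen is bonded to carbon (–O–C), not to H, so this is an ester. In each of CH2CONHCH2 and CH(CONH2), the carbonyl is bonded to nitrogen, not to –OH; that is an amide.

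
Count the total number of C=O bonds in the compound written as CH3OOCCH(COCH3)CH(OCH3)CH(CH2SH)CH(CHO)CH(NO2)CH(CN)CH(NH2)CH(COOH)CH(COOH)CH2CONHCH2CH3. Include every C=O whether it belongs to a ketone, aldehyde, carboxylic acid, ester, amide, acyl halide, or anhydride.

6

CH3OOC: ester, 1 C=O (running total 1).
CH(COCH3): ketone, 1 C=O (running total 2).
CH(CHO): aldehyde, 1 C=O (running total 3).
CH(COOH): carboxylic acid, 1 C=O (running total 4).
CH(COOH): carboxylic acid, 1 C=O (running total 5).
CH2CONHCH2: amide, 1 C=O (running total 6).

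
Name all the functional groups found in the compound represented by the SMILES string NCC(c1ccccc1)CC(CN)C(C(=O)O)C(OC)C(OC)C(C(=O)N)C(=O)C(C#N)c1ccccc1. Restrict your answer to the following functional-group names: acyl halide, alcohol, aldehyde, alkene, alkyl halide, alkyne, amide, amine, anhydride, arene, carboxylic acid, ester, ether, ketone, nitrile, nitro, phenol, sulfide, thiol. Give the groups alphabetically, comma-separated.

amide, amine, arene, carboxylic acid, ether, ketone, nitrile

Reading the structure from left to right:
  H2NCH2: –NH2 on an sp³ carbon with no adjacent C=O → amine.
  CH(C6H5): pendant –C6H5: benzene ring → arene.
  CH(CH2NH2): pendant –CH2NH2: N on sp³ C, no adjacent C=O → amine.
  CH(COOH): pendant –COOH: carbonyl C bonded to C and –OH → carboxylic acid.
  CH(OCH3): pendant –OCH3: C–O–C with sp³ C, no adjacent C=O → ether.
  CH(OCH3): pendant –OCH3: C–O–C with sp³ C, no adjacent C=O → ether.
  CH(CONH2): pendant –CONH2: carbonyl C bonded to C and N → amide.
  CO: –C(=O)– with carbon on both sides → ketone.
  CH(CN): pendant –C≡N: nitrile.
  C6H5: –C6H5 phenyl ring → arene.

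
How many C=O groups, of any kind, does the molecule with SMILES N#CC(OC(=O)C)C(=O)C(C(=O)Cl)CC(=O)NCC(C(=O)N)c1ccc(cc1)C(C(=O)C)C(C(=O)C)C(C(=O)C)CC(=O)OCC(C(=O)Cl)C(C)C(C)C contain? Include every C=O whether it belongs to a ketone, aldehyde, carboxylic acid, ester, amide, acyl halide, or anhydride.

10

CH(OCOCH3): ester, 1 C=O (running total 1).
CO: ketone, 1 C=O (running total 2).
CH(COCl): acyl halide, 1 C=O (running total 3).
CH2CONHCH2: amide, 1 C=O (running total 4).
CH(CONH2): amide, 1 C=O (running total 5).
CH(COCH3): ketone, 1 C=O (running total 6).
CH(COCH3): ketone, 1 C=O (running total 7).
CH(COCH3): ketone, 1 C=O (running total 8).
CH2COOCH2: ester, 1 C=O (running total 9).
CH(COCl): acyl halide, 1 C=O (running total 10).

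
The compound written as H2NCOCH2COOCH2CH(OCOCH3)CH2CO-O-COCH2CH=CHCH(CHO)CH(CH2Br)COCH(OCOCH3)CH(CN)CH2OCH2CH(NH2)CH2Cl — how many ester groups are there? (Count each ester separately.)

–C(=O)NH2: carbonyl C bonded to C and to N → amide (the N is not a separate amine).
–C(=O)–O–C with C on the carbonyl side → ester.
pendant –OC(=O)CH3: an acyloxy group → ester.
two acyl groups sharing one oxygen, –C(=O)–O–C(=O)– → anhydride.
C=C double bond → alkene.
pendant –CHO: carbonyl C bonded to C and H → aldehyde.
pendant –CH2X: halogen on sp³ carbon → alkyl halide.
–C(=O)– with carbon on both sides → ketone.
pendant –OC(=O)CH3: an acyloxy group → ester.
pendant –C≡N: nitrile.
C–O–C with sp³ carbons on both sides and no adjacent C=O → ether.
–NH2 on an sp³ carbon with no adjacent C=O → amine.
halogen on an sp³ carbon → alkyl halide.
Ester appears at: CH2COOCH2, CH(OCOCH3), CH(OCOCH3) → 3.

3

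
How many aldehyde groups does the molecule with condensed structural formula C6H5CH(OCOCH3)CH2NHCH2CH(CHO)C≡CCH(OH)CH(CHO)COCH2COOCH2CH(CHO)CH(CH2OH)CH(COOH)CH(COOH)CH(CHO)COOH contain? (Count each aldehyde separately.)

Taking each segment in turn:
  C6H5: C6H5– phenyl ring → arene.
  CH(OCOCH3): pendant –OC(=O)CH3: an acyloxy group → ester.
  CH2NHCH2: C–N–C with sp³ carbons and no adjacent C=O → amine (secondary).
  CH(CHO): pendant –CHO: carbonyl C bonded to C and H → aldehyde.
  C≡C: C≡C triple bond → alkyne.
  CH(OH): –OH on an sp³ carbon → alcohol (secondary).
  CH(CHO): pendant –CHO: carbonyl C bonded to C and H → aldehyde.
  CO: –C(=O)– with carbon on both sides → ketone.
  CH2COOCH2: –C(=O)–O–C with C on the carbonyl side → ester.
  CH(CHO): pendant –CHO: carbonyl C bonded to C and H → aldehyde.
  CH(CH2OH): pendant –CH2OH on an sp³ backbone C → alcohol.
  CH(COOH): pendant –COOH: carbonyl C bonded to C and –OH → carboxylic acid.
  CH(COOH): pendant –COOH: carbonyl C bonded to C and –OH → carboxylic acid.
  CH(CHO): pendant –CHO: carbonyl C bonded to C and H → aldehyde.
  COOH: –COOH: carbonyl C bonded to –OH and C → carboxylic acid (the –OH is not a separate alcohol).
Aldehyde appears at: CH(CHO), CH(CHO), CH(CHO), CH(CHO) → 4.

4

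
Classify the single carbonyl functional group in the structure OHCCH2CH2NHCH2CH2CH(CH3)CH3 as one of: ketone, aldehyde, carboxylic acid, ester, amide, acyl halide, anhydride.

aldehyde

The carbonyl is in the OHC segment: terminal –CHO: carbonyl C bonded to H and C → aldehyde.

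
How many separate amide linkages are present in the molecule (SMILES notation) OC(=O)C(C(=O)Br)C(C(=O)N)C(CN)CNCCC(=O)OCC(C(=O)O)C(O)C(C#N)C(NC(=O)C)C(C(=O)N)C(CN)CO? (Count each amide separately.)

3

Working along the chain:
  HOOC: –COOH: carbonyl C bonded to –OH and C → carboxylic acid (the –OH is not a separate alcohol).
  CH(COBr): pendant –C(=O)X: carbonyl C bonded to C and halogen → acyl halide.
  CH(CONH2): pendant –CONH2: carbonyl C bonded to C and N → amide.
  CH(CH2NH2): pendant –CH2NH2: N on sp³ C, no adjacent C=O → amine.
  CH2NHCH2: C–N–C with sp³ carbons and no adjacent C=O → amine (secondary).
  CH2COOCH2: –C(=O)–O–C with C on the carbonyl side → ester.
  CH(COOH): pendant –COOH: carbonyl C bonded to C and –OH → carboxylic acid.
  CH(OH): –OH on an sp³ carbon → alcohol (secondary).
  CH(CN): pendant –C≡N: nitrile.
  CH(NHCOCH3): pendant –NHC(=O)CH3: N bonded to a carbonyl → amide (not amine).
  CH(CONH2): pendant –CONH2: carbonyl C bonded to C and N → amide.
  CH(CH2NH2): pendant –CH2NH2: N on sp³ C, no adjacent C=O → amine.
  CH2OH: –OH on an sp³ carbon → alcohol.
Amide appears at: CH(CONH2), CH(NHCOCH3), CH(CONH2) → 3.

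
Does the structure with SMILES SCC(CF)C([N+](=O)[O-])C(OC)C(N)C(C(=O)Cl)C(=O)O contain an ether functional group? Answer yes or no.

–SH on an sp³ carbon → thiol.
pendant –CH2X: halogen on sp³ carbon → alkyl halide.
–NO2 on an sp³ carbon → nitro (the N=O is not a carbonyl).
pendant –OCH3: C–O–C with sp³ C, no adjacent C=O → ether.
–NH2 on an sp³ carbon with no adjacent C=O → amine.
pendant –C(=O)X: carbonyl C bonded to C and halogen → acyl halide.
–COOH: carbonyl C bonded to –OH and C → carboxylic acid (the –OH is not a separate alcohol).
The CH(OCH3) segment supplies the ether: pendant –OCH3: C–O–C with sp³ C, no adjacent C=O → ether.

yes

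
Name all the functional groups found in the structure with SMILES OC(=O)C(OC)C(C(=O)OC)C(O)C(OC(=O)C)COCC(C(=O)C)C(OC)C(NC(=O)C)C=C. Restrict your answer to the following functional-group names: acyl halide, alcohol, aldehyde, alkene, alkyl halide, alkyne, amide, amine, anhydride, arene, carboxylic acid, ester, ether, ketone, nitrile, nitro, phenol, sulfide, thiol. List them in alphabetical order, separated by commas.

alcohol, alkene, amide, carboxylic acid, ester, ether, ketone

–COOH: carbonyl C bonded to –OH and C → carboxylic acid (the –OH is not a separate alcohol).
pendant –OCH3: C–O–C with sp³ C, no adjacent C=O → ether.
pendant –COOCH3: carbonyl C bonded to C and –OCH3 → ester.
–OH on an sp³ carbon → alcohol (secondary).
pendant –OC(=O)CH3: an acyloxy group → ester.
C–O–C with sp³ carbons on both sides and no adjacent C=O → ether.
pendant –COCH3: carbonyl C bonded to two carbons → ketone.
pendant –OCH3: C–O–C with sp³ C, no adjacent C=O → ether.
pendant –NHC(=O)CH3: N bonded to a carbonyl → amide (not amine).
C=C double bond → alkene.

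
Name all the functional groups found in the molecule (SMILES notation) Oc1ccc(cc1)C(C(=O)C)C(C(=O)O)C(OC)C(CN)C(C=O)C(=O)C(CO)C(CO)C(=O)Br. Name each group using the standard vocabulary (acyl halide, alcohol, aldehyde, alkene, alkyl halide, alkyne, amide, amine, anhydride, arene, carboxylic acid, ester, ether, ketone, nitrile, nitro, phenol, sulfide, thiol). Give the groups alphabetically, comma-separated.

acyl halide, alcohol, aldehyde, amine, arene, carboxylic acid, ether, ketone, phenol

–OH attached directly to an aromatic ring → phenol (not alcohol); the ring itself is an arene.
pendant –COCH3: carbonyl C bonded to two carbons → ketone.
pendant –COOH: carbonyl C bonded to C and –OH → carboxylic acid.
pendant –OCH3: C–O–C with sp³ C, no adjacent C=O → ether.
pendant –CH2NH2: N on sp³ C, no adjacent C=O → amine.
pendant –CHO: carbonyl C bonded to C and H → aldehyde.
–C(=O)– with carbon on both sides → ketone.
pendant –CH2OH on an sp³ backbone C → alcohol.
pendant –CH2OH on an sp³ backbone C → alcohol.
–C(=O)Br: carbonyl C bonded to C and to a halogen → acyl halide (not alkyl halide).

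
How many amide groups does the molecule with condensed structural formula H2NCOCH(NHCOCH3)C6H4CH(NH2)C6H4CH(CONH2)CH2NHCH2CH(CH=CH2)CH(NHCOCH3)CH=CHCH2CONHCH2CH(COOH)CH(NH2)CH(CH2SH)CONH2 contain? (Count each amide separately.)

6

–C(=O)NH2: carbonyl C bonded to C and to N → amide (the N is not a separate amine).
pendant –NHC(=O)CH3: N bonded to a carbonyl → amide (not amine).
para-disubstituted benzene ring → arene.
–NH2 on an sp³ carbon with no adjacent C=O → amine.
para-disubstituted benzene ring → arene.
pendant –CONH2: carbonyl C bonded to C and N → amide.
C–N–C with sp³ carbons and no adjacent C=O → amine (secondary).
pendant –CH=CH2: C=C double bond → alkene.
pendant –NHC(=O)CH3: N bonded to a carbonyl → amide (not amine).
C=C double bond → alkene.
–C(=O)–N– linkage → amide (the N is not an amine).
pendant –COOH: carbonyl C bonded to C and –OH → carboxylic acid.
–NH2 on an sp³ carbon with no adjacent C=O → amine.
pendant –CH2SH → thiol.
–C(=O)NH2: carbonyl C bonded to C and to N → amide (the N is not a separate amine).
Amide appears at: H2NCO, CH(NHCOCH3), CH(CONH2), CH(NHCOCH3), CH2CONHCH2, CONH2 → 6.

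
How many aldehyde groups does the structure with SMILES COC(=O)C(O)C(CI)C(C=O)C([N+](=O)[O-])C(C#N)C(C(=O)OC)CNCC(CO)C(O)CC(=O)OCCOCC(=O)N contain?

Working along the chain:
  CH3OOC: CH3O–C(=O)–: carbonyl C bonded to C and to –OCH3 → ester (not ketone + ether).
  CH(OH): –OH on an sp³ carbon → alcohol (secondary).
  CH(CH2I): pendant –CH2X: halogen on sp³ carbon → alkyl halide.
  CH(CHO): pendant –CHO: carbonyl C bonded to C and H → aldehyde.
  CH(NO2): –NO2 on an sp³ carbon → nitro (the N=O is not a carbonyl).
  CH(CN): pendant –C≡N: nitrile.
  CH(COOCH3): pendant –COOCH3: carbonyl C bonded to C and –OCH3 → ester.
  CH2NHCH2: C–N–C with sp³ carbons and no adjacent C=O → amine (secondary).
  CH(CH2OH): pendant –CH2OH on an sp³ backbone C → alcohol.
  CH(OH): –OH on an sp³ carbon → alcohol (secondary).
  CH2COOCH2: –C(=O)–O–C with C on the carbonyl side → ester.
  CH2OCH2: C–O–C with sp³ carbons on both sides and no adjacent C=O → ether.
  CONH2: –C(=O)NH2: carbonyl C bonded to C and to N → amide (the N is not a separate amine).
Aldehyde appears at: CH(CHO) → 1.

1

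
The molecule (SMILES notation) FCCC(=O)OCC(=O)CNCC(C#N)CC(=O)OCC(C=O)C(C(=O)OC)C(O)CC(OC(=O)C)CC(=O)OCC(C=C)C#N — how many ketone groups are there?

1

Working along the chain:
  FCH2: halogen on an sp³ carbon → alkyl halide.
  CH2COOCH2: –C(=O)–O–C with C on the carbonyl side → ester.
  CO: –C(=O)– with carbon on both sides → ketone.
  CH2NHCH2: C–N–C with sp³ carbons and no adjacent C=O → amine (secondary).
  CH(CN): pendant –C≡N: nitrile.
  CH2COOCH2: –C(=O)–O–C with C on the carbonyl side → ester.
  CH(CHO): pendant –CHO: carbonyl C bonded to C and H → aldehyde.
  CH(COOCH3): pendant –COOCH3: carbonyl C bonded to C and –OCH3 → ester.
  CH(OH): –OH on an sp³ carbon → alcohol (secondary).
  CH(OCOCH3): pendant –OC(=O)CH3: an acyloxy group → ester.
  CH2COOCH2: –C(=O)–O–C with C on the carbonyl side → ester.
  CH(CH=CH2): pendant –CH=CH2: C=C double bond → alkene.
  CN: –C≡N: carbon triple-bonded to nitrogen → nitrile.
Ketone appears at: CO → 1.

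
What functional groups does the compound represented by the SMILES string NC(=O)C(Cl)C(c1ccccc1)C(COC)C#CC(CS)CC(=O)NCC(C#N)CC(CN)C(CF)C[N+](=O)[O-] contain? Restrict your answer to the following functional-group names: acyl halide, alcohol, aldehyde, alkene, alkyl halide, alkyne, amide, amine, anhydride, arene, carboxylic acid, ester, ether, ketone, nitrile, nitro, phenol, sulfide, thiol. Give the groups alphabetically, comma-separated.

Reading the structure from left to right:
  H2NCO: –C(=O)NH2: carbonyl C bonded to C and to N → amide (the N is not a separate amine).
  CH(Cl): halogen on an sp³ carbon → alkyl halide.
  CH(C6H5): pendant –C6H5: benzene ring → arene.
  CH(CH2OCH3): pendant –CH2OCH3: C–O–C linkage → ether.
  C≡C: C≡C triple bond → alkyne.
  CH(CH2SH): pendant –CH2SH → thiol.
  CH2CONHCH2: –C(=O)–N– linkage → amide (the N is not an amine).
  CH(CN): pendant –C≡N: nitrile.
  CH(CH2NH2): pendant –CH2NH2: N on sp³ C, no adjacent C=O → amine.
  CH(CH2F): pendant –CH2X: halogen on sp³ carbon → alkyl halide.
  CH2NO2: –NO2 on carbon → nitro group.

alkyl halide, alkyne, amide, amine, arene, ether, nitrile, nitro, thiol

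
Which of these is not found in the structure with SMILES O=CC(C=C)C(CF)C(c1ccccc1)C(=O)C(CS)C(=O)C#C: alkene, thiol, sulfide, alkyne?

sulfide

alkene: present (CH(CH=CH2) — pendant –CH=CH2: C=C double bond → alkene).
thiol: present (CH(CH2SH) — pendant –CH2SH → thiol).
alkyne: present (C≡CH — C≡C triple bond → alkyne).
sulfide: no segment matches this pattern.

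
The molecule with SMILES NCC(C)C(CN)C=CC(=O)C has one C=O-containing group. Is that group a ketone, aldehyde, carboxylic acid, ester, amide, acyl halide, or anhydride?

The carbonyl is in the CO segment: –C(=O)– with carbon on both sides → ketone.

ketone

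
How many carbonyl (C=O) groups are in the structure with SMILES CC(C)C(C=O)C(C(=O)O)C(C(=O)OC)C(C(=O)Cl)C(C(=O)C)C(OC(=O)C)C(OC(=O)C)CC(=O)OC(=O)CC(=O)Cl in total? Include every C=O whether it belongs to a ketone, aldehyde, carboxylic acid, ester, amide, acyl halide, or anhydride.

CH(CHO): aldehyde, 1 C=O (running total 1).
CH(COOH): carboxylic acid, 1 C=O (running total 2).
CH(COOCH3): ester, 1 C=O (running total 3).
CH(COCl): acyl halide, 1 C=O (running total 4).
CH(COCH3): ketone, 1 C=O (running total 5).
CH(OCOCH3): ester, 1 C=O (running total 6).
CH(OCOCH3): ester, 1 C=O (running total 7).
CH2CO-O-COCH2: anhydride, 2 C=O (running total 9).
COCl: acyl halide, 1 C=O (running total 10).

10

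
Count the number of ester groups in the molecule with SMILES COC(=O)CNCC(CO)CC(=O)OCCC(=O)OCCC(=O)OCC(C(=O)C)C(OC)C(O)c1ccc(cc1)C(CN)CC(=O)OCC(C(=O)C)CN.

5

Reading the structure from left to right:
  CH3OOC: CH3O–C(=O)–: carbonyl C bonded to C and to –OCH3 → ester (not ketone + ether).
  CH2NHCH2: C–N–C with sp³ carbons and no adjacent C=O → amine (secondary).
  CH(CH2OH): pendant –CH2OH on an sp³ backbone C → alcohol.
  CH2COOCH2: –C(=O)–O–C with C on the carbonyl side → ester.
  CH2COOCH2: –C(=O)–O–C with C on the carbonyl side → ester.
  CH2COOCH2: –C(=O)–O–C with C on the carbonyl side → ester.
  CH(COCH3): pendant –COCH3: carbonyl C bonded to two carbons → ketone.
  CH(OCH3): pendant –OCH3: C–O–C with sp³ C, no adjacent C=O → ether.
  CH(OH): –OH on an sp³ carbon → alcohol (secondary).
  C6H4: para-disubstituted benzene ring → arene.
  CH(CH2NH2): pendant –CH2NH2: N on sp³ C, no adjacent C=O → amine.
  CH2COOCH2: –C(=O)–O–C with C on the carbonyl side → ester.
  CH(COCH3): pendant –COCH3: carbonyl C bonded to two carbons → ketone.
  CH2NH2: –NH2 on an sp³ carbon with no adjacent C=O → amine.
Ester appears at: CH3OOC, CH2COOCH2, CH2COOCH2, CH2COOCH2, CH2COOCH2 → 5.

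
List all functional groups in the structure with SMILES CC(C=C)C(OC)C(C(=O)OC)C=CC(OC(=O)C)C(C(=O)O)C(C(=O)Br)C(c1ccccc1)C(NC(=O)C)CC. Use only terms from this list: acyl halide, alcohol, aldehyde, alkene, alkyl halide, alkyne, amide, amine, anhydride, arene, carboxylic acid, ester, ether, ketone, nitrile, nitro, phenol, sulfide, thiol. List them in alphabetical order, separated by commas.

acyl halide, alkene, amide, arene, carboxylic acid, ester, ether

pendant –CH=CH2: C=C double bond → alkene.
pendant –OCH3: C–O–C with sp³ C, no adjacent C=O → ether.
pendant –COOCH3: carbonyl C bonded to C and –OCH3 → ester.
C=C double bond → alkene.
pendant –OC(=O)CH3: an acyloxy group → ester.
pendant –COOH: carbonyl C bonded to C and –OH → carboxylic acid.
pendant –C(=O)X: carbonyl C bonded to C and halogen → acyl halide.
pendant –C6H5: benzene ring → arene.
pendant –NHC(=O)CH3: N bonded to a carbonyl → amide (not amine).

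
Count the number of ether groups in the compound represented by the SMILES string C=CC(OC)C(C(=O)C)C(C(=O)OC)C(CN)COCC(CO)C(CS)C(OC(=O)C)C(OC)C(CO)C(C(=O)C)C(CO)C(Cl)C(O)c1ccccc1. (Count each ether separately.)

3

Working along the chain:
  CH2=CH: C=C double bond → alkene.
  CH(OCH3): pendant –OCH3: C–O–C with sp³ C, no adjacent C=O → ether.
  CH(COCH3): pendant –COCH3: carbonyl C bonded to two carbons → ketone.
  CH(COOCH3): pendant –COOCH3: carbonyl C bonded to C and –OCH3 → ester.
  CH(CH2NH2): pendant –CH2NH2: N on sp³ C, no adjacent C=O → amine.
  CH2OCH2: C–O–C with sp³ carbons on both sides and no adjacent C=O → ether.
  CH(CH2OH): pendant –CH2OH on an sp³ backbone C → alcohol.
  CH(CH2SH): pendant –CH2SH → thiol.
  CH(OCOCH3): pendant –OC(=O)CH3: an acyloxy group → ester.
  CH(OCH3): pendant –OCH3: C–O–C with sp³ C, no adjacent C=O → ether.
  CH(CH2OH): pendant –CH2OH on an sp³ backbone C → alcohol.
  CH(COCH3): pendant –COCH3: carbonyl C bonded to two carbons → ketone.
  CH(CH2OH): pendant –CH2OH on an sp³ backbone C → alcohol.
  CH(Cl): halogen on an sp³ carbon → alkyl halide.
  CH(OH): –OH on an sp³ carbon → alcohol (secondary).
  C6H5: –C6H5 phenyl ring → arene.
Ether appears at: CH(OCH3), CH2OCH2, CH(OCH3) → 3.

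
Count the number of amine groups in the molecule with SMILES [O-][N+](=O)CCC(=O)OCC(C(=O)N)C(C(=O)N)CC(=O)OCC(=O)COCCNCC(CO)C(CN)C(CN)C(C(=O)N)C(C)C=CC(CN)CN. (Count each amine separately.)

5

–NO2 on carbon → nitro group.
–C(=O)–O–C with C on the carbonyl side → ester.
pendant –CONH2: carbonyl C bonded to C and N → amide.
pendant –CONH2: carbonyl C bonded to C and N → amide.
–C(=O)–O–C with C on the carbonyl side → ester.
–C(=O)– with carbon on both sides → ketone.
C–O–C with sp³ carbons on both sides and no adjacent C=O → ether.
C–N–C with sp³ carbons and no adjacent C=O → amine (secondary).
pendant –CH2OH on an sp³ backbone C → alcohol.
pendant –CH2NH2: N on sp³ C, no adjacent C=O → amine.
pendant –CH2NH2: N on sp³ C, no adjacent C=O → amine.
pendant –CONH2: carbonyl C bonded to C and N → amide.
C=C double bond → alkene.
pendant –CH2NH2: N on sp³ C, no adjacent C=O → amine.
–NH2 on an sp³ carbon with no adjacent C=O → amine.
Amine appears at: CH2NHCH2, CH(CH2NH2), CH(CH2NH2), CH(CH2NH2), CH2NH2 → 5.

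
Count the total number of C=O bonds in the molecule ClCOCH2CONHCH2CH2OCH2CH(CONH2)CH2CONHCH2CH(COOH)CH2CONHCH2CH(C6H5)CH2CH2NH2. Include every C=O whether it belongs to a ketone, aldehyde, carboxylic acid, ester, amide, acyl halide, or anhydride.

6

ClCO: acyl halide, 1 C=O (running total 1).
CH2CONHCH2: amide, 1 C=O (running total 2).
CH(CONH2): amide, 1 C=O (running total 3).
CH2CONHCH2: amide, 1 C=O (running total 4).
CH(COOH): carboxylic acid, 1 C=O (running total 5).
CH2CONHCH2: amide, 1 C=O (running total 6).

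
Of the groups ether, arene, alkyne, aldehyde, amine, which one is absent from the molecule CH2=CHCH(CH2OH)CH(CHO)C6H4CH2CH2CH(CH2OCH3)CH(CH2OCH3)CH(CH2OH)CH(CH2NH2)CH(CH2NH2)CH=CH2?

alkyne

ether: present (CH(CH2OCH3) — pendant –CH2OCH3: C–O–C linkage → ether).
arene: present (C6H4 — para-disubstituted benzene ring → arene).
amine: present (CH(CH2NH2) — pendant –CH2NH2: N on sp³ C, no adjacent C=O → amine).
aldehyde: present (CH(CHO) — pendant –CHO: carbonyl C bonded to C and H → aldehyde).
alkyne: no segment matches this pattern.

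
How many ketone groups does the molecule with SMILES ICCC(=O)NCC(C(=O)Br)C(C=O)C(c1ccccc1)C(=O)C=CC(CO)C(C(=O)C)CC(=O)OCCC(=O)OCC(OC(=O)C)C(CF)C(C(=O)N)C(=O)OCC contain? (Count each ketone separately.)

2

Taking each segment in turn:
  ICH2: halogen on an sp³ carbon → alkyl halide.
  CH2CONHCH2: –C(=O)–N– linkage → amide (the N is not an amine).
  CH(COBr): pendant –C(=O)X: carbonyl C bonded to C and halogen → acyl halide.
  CH(CHO): pendant –CHO: carbonyl C bonded to C and H → aldehyde.
  CH(C6H5): pendant –C6H5: benzene ring → arene.
  CO: –C(=O)– with carbon on both sides → ketone.
  CH=CH: C=C double bond → alkene.
  CH(CH2OH): pendant –CH2OH on an sp³ backbone C → alcohol.
  CH(COCH3): pendant –COCH3: carbonyl C bonded to two carbons → ketone.
  CH2COOCH2: –C(=O)–O–C with C on the carbonyl side → ester.
  CH2COOCH2: –C(=O)–O–C with C on the carbonyl side → ester.
  CH(OCOCH3): pendant –OC(=O)CH3: an acyloxy group → ester.
  CH(CH2F): pendant –CH2X: halogen on sp³ carbon → alkyl halide.
  CH(CONH2): pendant –CONH2: carbonyl C bonded to C and N → amide.
  COOCH2CH3: –C(=O)OCH2CH3: carbonyl C bonded to C and to –OEt → ester.
Ketone appears at: CO, CH(COCH3) → 2.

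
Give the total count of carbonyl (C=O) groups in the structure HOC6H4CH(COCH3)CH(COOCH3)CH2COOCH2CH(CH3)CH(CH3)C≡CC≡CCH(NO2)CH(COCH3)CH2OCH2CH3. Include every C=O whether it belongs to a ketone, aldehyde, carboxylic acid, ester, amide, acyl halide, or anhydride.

CH(COCH3): ketone, 1 C=O (running total 1).
CH(COOCH3): ester, 1 C=O (running total 2).
CH2COOCH2: ester, 1 C=O (running total 3).
CH(COCH3): ketone, 1 C=O (running total 4).

4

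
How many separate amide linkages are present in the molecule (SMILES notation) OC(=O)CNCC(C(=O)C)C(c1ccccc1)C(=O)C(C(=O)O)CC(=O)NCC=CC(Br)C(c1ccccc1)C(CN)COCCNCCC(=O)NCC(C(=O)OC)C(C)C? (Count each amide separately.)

Reading the structure from left to right:
  HOOC: –COOH: carbonyl C bonded to –OH and C → carboxylic acid (the –OH is not a separate alcohol).
  CH2NHCH2: C–N–C with sp³ carbons and no adjacent C=O → amine (secondary).
  CH(COCH3): pendant –COCH3: carbonyl C bonded to two carbons → ketone.
  CH(C6H5): pendant –C6H5: benzene ring → arene.
  CO: –C(=O)– with carbon on both sides → ketone.
  CH(COOH): pendant –COOH: carbonyl C bonded to C and –OH → carboxylic acid.
  CH2CONHCH2: –C(=O)–N– linkage → amide (the N is not an amine).
  CH=CH: C=C double bond → alkene.
  CH(Br): halogen on an sp³ carbon → alkyl halide.
  CH(C6H5): pendant –C6H5: benzene ring → arene.
  CH(CH2NH2): pendant –CH2NH2: N on sp³ C, no adjacent C=O → amine.
  CH2OCH2: C–O–C with sp³ carbons on both sides and no adjacent C=O → ether.
  CH2NHCH2: C–N–C with sp³ carbons and no adjacent C=O → amine (secondary).
  CH2CONHCH2: –C(=O)–N– linkage → amide (the N is not an amine).
  CH(COOCH3): pendant –COOCH3: carbonyl C bonded to C and –OCH3 → ester.
Amide appears at: CH2CONHCH2, CH2CONHCH2 → 2.

2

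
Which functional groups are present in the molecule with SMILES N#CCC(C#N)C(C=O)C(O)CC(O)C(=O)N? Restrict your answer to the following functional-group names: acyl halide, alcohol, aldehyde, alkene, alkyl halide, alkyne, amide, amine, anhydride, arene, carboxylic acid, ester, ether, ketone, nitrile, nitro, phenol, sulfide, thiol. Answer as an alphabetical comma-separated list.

N≡C–: carbon triple-bonded to nitrogen → nitrile.
pendant –C≡N: nitrile.
pendant –CHO: carbonyl C bonded to C and H → aldehyde.
–OH on an sp³ carbon → alcohol (secondary).
–OH on an sp³ carbon → alcohol (secondary).
–C(=O)NH2: carbonyl C bonded to C and to N → amide (the N is not a separate amine).

alcohol, aldehyde, amide, nitrile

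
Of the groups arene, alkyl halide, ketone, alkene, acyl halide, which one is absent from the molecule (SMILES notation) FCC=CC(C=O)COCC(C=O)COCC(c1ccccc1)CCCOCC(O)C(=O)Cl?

ketone

arene: present (CH(C6H5) — pendant –C6H5: benzene ring → arene).
acyl halide: present (COCl — –C(=O)Cl: carbonyl C bonded to C and to a halogen → acyl halide (not alkyl halide)).
alkyl halide: present (FCH2 — halogen on an sp³ carbon → alkyl halide).
alkene: present (CH=CH — C=C double bond → alkene).
ketone: absent. In CH(CHO), the carbonyl carbon carries an H, so it is an aldehyde, not a ketone. In COCl, the C=O is bonded to a halogen, which defines an acyl halide, not a ketone.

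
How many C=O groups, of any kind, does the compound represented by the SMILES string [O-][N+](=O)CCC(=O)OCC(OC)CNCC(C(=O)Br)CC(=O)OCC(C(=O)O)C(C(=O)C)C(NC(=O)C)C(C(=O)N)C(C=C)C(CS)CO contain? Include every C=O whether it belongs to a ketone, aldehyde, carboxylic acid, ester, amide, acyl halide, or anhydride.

7

CH2COOCH2: ester, 1 C=O (running total 1).
CH(COBr): acyl halide, 1 C=O (running total 2).
CH2COOCH2: ester, 1 C=O (running total 3).
CH(COOH): carboxylic acid, 1 C=O (running total 4).
CH(COCH3): ketone, 1 C=O (running total 5).
CH(NHCOCH3): amide, 1 C=O (running total 6).
CH(CONH2): amide, 1 C=O (running total 7).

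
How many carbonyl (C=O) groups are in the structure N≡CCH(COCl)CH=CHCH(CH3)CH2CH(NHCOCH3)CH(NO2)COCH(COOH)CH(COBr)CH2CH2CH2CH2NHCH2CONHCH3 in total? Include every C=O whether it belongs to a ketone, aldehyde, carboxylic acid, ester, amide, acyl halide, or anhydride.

CH(COCl): acyl halide, 1 C=O (running total 1).
CH(NHCOCH3): amide, 1 C=O (running total 2).
CO: ketone, 1 C=O (running total 3).
CH(COOH): carboxylic acid, 1 C=O (running total 4).
CH(COBr): acyl halide, 1 C=O (running total 5).
CONHCH3: amide, 1 C=O (running total 6).

6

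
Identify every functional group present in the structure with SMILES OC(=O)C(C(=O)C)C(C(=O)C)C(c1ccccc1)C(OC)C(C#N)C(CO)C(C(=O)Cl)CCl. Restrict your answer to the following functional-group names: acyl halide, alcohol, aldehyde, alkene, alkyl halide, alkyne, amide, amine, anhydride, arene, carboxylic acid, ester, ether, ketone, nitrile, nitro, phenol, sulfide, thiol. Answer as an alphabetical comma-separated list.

Working along the chain:
  HOOC: –COOH: carbonyl C bonded to –OH and C → carboxylic acid (the –OH is not a separate alcohol).
  CH(COCH3): pendant –COCH3: carbonyl C bonded to two carbons → ketone.
  CH(COCH3): pendant –COCH3: carbonyl C bonded to two carbons → ketone.
  CH(C6H5): pendant –C6H5: benzene ring → arene.
  CH(OCH3): pendant –OCH3: C–O–C with sp³ C, no adjacent C=O → ether.
  CH(CN): pendant –C≡N: nitrile.
  CH(CH2OH): pendant –CH2OH on an sp³ backbone C → alcohol.
  CH(COCl): pendant –C(=O)X: carbonyl C bonded to C and halogen → acyl halide.
  CH2Cl: halogen on an sp³ carbon → alkyl halide.

acyl halide, alcohol, alkyl halide, arene, carboxylic acid, ether, ketone, nitrile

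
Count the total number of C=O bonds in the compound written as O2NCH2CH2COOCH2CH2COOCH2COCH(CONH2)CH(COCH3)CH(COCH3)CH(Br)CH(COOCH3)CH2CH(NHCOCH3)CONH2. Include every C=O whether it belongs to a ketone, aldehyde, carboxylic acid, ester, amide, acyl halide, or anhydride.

CH2COOCH2: ester, 1 C=O (running total 1).
CH2COOCH2: ester, 1 C=O (running total 2).
CO: ketone, 1 C=O (running total 3).
CH(CONH2): amide, 1 C=O (running total 4).
CH(COCH3): ketone, 1 C=O (running total 5).
CH(COCH3): ketone, 1 C=O (running total 6).
CH(COOCH3): ester, 1 C=O (running total 7).
CH(NHCOCH3): amide, 1 C=O (running total 8).
CONH2: amide, 1 C=O (running total 9).

9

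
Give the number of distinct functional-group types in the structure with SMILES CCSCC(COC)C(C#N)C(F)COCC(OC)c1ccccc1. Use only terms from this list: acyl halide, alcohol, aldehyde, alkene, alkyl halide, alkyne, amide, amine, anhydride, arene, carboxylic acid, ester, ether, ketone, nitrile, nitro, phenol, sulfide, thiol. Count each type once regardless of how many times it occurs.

Working along the chain:
  CH2SCH2: C–S–C linkage → sulfide (thioether).
  CH(CH2OCH3): pendant –CH2OCH3: C–O–C linkage → ether.
  CH(CN): pendant –C≡N: nitrile.
  CH(F): halogen on an sp³ carbon → alkyl halide.
  CH2OCH2: C–O–C with sp³ carbons on both sides and no adjacent C=O → ether.
  CH(OCH3): pendant –OCH3: C–O–C with sp³ C, no adjacent C=O → ether.
  C6H5: –C6H5 phenyl ring → arene.
Distinct types present: alkyl halide, arene, ether, nitrile, sulfide.

5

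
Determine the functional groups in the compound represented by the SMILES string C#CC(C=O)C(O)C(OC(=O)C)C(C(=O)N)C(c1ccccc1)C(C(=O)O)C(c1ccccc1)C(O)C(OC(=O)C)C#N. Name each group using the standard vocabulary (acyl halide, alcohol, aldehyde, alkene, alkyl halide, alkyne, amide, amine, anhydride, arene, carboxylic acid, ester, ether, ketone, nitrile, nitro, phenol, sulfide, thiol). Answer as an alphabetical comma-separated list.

C≡C triple bond → alkyne.
pendant –CHO: carbonyl C bonded to C and H → aldehyde.
–OH on an sp³ carbon → alcohol (secondary).
pendant –OC(=O)CH3: an acyloxy group → ester.
pendant –CONH2: carbonyl C bonded to C and N → amide.
pendant –C6H5: benzene ring → arene.
pendant –COOH: carbonyl C bonded to C and –OH → carboxylic acid.
pendant –C6H5: benzene ring → arene.
–OH on an sp³ carbon → alcohol (secondary).
pendant –OC(=O)CH3: an acyloxy group → ester.
–C≡N: carbon triple-bonded to nitrogen → nitrile.

alcohol, aldehyde, alkyne, amide, arene, carboxylic acid, ester, nitrile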